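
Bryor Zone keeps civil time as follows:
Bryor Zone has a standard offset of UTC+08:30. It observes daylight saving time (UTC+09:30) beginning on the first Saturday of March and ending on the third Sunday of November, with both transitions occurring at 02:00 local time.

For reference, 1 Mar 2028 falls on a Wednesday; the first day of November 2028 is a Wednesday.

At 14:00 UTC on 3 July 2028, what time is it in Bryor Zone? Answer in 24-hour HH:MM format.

23:30

1 March 2028 is a Wednesday, so the first Saturday is March 4.
1 November 2028 is a Wednesday, so the first Sunday is November 5 and the third is November 19.
At the standard offset (UTC+08:30), 14:00 UTC + 8h30m = 22:30 Bryor Zone standard time.
Daylight saving runs 4 March – 19 November; the standard-time date in Bryor Zone, 3 July 2028, is inside that window, so Bryor Zone is at UTC+09:30.
14:00 UTC + 9h30m = 23:30 local.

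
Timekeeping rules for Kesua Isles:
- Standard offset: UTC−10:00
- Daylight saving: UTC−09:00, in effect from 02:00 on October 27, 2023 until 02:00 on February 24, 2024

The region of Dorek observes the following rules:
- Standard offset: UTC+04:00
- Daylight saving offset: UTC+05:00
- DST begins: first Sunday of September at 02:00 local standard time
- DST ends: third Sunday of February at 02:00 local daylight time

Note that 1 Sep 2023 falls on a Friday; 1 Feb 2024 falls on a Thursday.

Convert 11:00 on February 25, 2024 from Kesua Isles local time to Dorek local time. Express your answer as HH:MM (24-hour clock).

February 25, 2024 does not fall between 27 October 2023 and 24 February 2024, so daylight saving is not in effect and Kesua Isles is at UTC−10:00.
11:00 Kesua Isles + 10h = 21:00 UTC.
1 September 2023 is a Friday, so the first Sunday is September 3.
1 February 2024 is a Thursday, so the first Sunday is February 4 and the third is February 18.
At the standard offset (UTC+04:00), 21:00 UTC + 4h = 01:00 Dorek standard time (rolling into the next day, 26 February 2024).
The standard-time date in Dorek, February 26, 2024, does not fall between 3 September 2023 and 18 February 2024, so daylight saving is not in effect and Dorek is at UTC+04:00.
21:00 UTC + 4h = 01:00 Dorek (rolling into the next day, 26 February 2024).

01:00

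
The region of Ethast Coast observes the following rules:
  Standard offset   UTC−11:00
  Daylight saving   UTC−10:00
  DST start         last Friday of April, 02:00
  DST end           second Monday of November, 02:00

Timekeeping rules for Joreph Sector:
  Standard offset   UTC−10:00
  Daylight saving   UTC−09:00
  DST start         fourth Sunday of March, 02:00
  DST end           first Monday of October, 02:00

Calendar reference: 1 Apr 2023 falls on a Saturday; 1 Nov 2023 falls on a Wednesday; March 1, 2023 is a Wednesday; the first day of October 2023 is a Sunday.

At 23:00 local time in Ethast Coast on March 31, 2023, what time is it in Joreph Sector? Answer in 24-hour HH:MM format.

1 April 2023 is a Saturday, so Fridays fall on 7, 14, 21, 28; the last is April 28.
1 November 2023 is a Wednesday, so the first Monday is November 6 and the second is November 13.
Daylight saving runs 28 April – 13 November; March 31, 2023 is outside that window, so Ethast Coast is on standard time at UTC−11:00.
23:00 Ethast Coast + 11h = 10:00 UTC (rolling into the next day, 1 April 2023).
1 March 2023 is a Wednesday, so the first Sunday is March 5 and the fourth is March 26.
1 October 2023 is a Sunday, so the first Monday is October 2.
At the standard offset (UTC−10:00), 10:00 UTC − 10h = 00:00 Joreph Sector standard time.
Daylight saving runs 26 March – 2 October; the standard-time date in Joreph Sector, April 1, 2023, is inside that window, so Joreph Sector is at UTC−09:00.
10:00 UTC − 9h = 01:00 Joreph Sector.

01:00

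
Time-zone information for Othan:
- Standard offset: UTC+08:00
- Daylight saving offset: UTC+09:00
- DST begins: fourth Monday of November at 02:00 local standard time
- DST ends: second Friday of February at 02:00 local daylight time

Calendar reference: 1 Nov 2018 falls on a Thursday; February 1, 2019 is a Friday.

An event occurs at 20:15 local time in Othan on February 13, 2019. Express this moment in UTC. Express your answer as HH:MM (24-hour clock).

12:15

1 November 2018 is a Thursday, so the first Monday is November 5 and the fourth is November 26.
1 February 2019 is a Friday, so the first Friday is February 1 and the second is February 8.
February 13, 2019 is outside the daylight-saving period (26 November 2018 – 8 February 2019), so Othan is on standard time, UTC+08:00.
20:15 local − 8h = 12:15 UTC.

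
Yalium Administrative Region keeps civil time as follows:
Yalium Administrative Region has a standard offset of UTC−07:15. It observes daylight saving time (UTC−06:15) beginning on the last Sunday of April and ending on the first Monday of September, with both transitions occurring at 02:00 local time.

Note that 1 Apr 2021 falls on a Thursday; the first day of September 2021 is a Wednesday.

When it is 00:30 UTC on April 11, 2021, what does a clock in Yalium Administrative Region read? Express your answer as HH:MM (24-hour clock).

17:15

1 April 2021 is a Thursday, so Sundays fall on 4, 11, 18, 25; the last is April 25.
1 September 2021 is a Wednesday, so the first Monday is September 6.
At the standard offset (UTC−07:15), 00:30 UTC − 7h15m = 17:15 Yalium Administrative Region standard time (rolling into the previous day, 10 April 2021).
The standard-time date in Yalium Administrative Region, April 10, 2021, is outside the daylight-saving period (25 April – 6 September), so Yalium Administrative Region is on standard time, UTC−07:15.
00:30 UTC − 7h15m = 17:15 local (rolling into the previous day, 10 April 2021).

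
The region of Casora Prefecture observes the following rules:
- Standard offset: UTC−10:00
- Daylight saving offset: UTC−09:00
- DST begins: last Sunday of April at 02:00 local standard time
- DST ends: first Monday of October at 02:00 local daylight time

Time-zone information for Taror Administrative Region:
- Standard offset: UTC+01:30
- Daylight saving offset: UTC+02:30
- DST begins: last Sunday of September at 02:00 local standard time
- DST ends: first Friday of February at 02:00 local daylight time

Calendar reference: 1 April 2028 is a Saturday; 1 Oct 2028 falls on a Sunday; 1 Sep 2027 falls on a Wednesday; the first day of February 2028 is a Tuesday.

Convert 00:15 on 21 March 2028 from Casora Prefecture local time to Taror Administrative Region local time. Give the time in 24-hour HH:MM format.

1 April 2028 is a Saturday, so Sundays fall on 2, 9, 16, 23, 30; the last is April 30.
1 October 2028 is a Sunday, so the first Monday is October 2.
21 March 2028 does not fall between 30 April and 2 October, so daylight saving is not in effect and Casora Prefecture is at UTC−10:00.
00:15 Casora Prefecture + 10h = 10:15 UTC.
1 September 2027 is a Wednesday, so Sundays fall on 5, 12, 19, 26; the last is September 26.
1 February 2028 is a Tuesday, so the first Friday is February 4.
At the standard offset (UTC+01:30), 10:15 UTC + 1h30m = 11:45 Taror Administrative Region standard time.
The standard-time date in Taror Administrative Region, 21 March 2028, is outside the daylight-saving period (26 September 2027 – 4 February 2028), so Taror Administrative Region is on standard time, UTC+01:30.
10:15 UTC + 1h30m = 11:45 Taror Administrative Region.

11:45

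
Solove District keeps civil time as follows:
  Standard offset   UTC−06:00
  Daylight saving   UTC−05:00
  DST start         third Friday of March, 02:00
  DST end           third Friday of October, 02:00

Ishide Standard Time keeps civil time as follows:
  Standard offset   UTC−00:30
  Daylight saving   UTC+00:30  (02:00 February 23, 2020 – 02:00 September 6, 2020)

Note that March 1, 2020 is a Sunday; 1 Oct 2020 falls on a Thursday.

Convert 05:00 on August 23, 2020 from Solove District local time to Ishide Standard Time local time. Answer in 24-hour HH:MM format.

10:30

1 March 2020 is a Sunday, so the first Friday is March 6 and the third is March 20.
1 October 2020 is a Thursday, so the first Friday is October 2 and the third is October 16.
August 23, 2020 lies within the daylight-saving period (20 March – 16 October), so Solove District is on daylight time, UTC−05:00.
05:00 Solove District + 5h = 10:00 UTC.
At the standard offset (UTC−00:30), 10:00 UTC − 0h30m = 09:30 Ishide Standard Time standard time.
Daylight saving runs 23 February – 6 September; the standard-time date in Ishide Standard Time, August 23, 2020, is inside that window, so Ishide Standard Time is at UTC+00:30.
10:00 UTC + 0h30m = 10:30 Ishide Standard Time.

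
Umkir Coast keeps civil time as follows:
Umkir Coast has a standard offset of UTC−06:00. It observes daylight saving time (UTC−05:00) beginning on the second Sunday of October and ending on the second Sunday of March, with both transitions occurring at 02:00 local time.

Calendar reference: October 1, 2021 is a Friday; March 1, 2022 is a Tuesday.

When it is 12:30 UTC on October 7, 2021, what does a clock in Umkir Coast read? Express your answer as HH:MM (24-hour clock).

1 October 2021 is a Friday, so the first Sunday is October 3 and the second is October 10.
1 March 2022 is a Tuesday, so the first Sunday is March 6 and the second is March 13.
At the standard offset (UTC−06:00), 12:30 UTC − 6h = 06:30 Umkir Coast standard time.
Daylight saving runs 10 October 2021 – 13 March 2022; the standard-time date in Umkir Coast, October 7, 2021, is outside that window, so Umkir Coast is on standard time at UTC−06:00.
12:30 UTC − 6h = 06:30 local.

06:30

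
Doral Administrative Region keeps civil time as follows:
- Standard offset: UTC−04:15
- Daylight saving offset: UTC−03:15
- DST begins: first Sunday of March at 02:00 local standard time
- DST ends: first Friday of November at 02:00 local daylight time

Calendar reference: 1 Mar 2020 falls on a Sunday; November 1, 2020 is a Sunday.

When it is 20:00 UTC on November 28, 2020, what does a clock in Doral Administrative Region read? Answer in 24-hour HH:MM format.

15:45

1 March 2020 is a Sunday, so the first Sunday is March 1.
1 November 2020 is a Sunday, so the first Friday is November 6.
At the standard offset (UTC−04:15), 20:00 UTC − 4h15m = 15:45 Doral Administrative Region standard time.
The standard-time date in Doral Administrative Region, November 28, 2020, does not fall between 1 March and 6 November, so daylight saving is not in effect and Doral Administrative Region is at UTC−04:15.
20:00 UTC − 4h15m = 15:45 local.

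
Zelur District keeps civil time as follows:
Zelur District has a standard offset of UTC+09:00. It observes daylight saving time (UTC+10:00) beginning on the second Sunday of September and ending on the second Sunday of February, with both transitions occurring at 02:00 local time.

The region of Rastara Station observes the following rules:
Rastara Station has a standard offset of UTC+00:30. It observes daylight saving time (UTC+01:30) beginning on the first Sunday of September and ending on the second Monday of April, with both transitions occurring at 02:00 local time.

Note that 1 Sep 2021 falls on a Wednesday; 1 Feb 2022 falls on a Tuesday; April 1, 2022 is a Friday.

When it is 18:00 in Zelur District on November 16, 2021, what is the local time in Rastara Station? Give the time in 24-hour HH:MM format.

09:30

1 September 2021 is a Wednesday, so the first Sunday is September 5 and the second is September 12.
1 February 2022 is a Tuesday, so the first Sunday is February 6 and the second is February 13.
November 16, 2021 lies within the daylight-saving period (12 September 2021 – 13 February 2022), so Zelur District is on daylight time, UTC+10:00.
18:00 Zelur District − 10h = 08:00 UTC.
1 September 2021 is a Wednesday, so the first Sunday is September 5.
1 April 2022 is a Friday, so the first Monday is April 4 and the second is April 11.
At the standard offset (UTC+00:30), 08:00 UTC + 0h30m = 08:30 Rastara Station standard time.
The standard-time date in Rastara Station, November 16, 2021, lies within the daylight-saving period (5 September 2021 – 11 April 2022), so Rastara Station is on daylight time, UTC+01:30.
08:00 UTC + 1h30m = 09:30 Rastara Station.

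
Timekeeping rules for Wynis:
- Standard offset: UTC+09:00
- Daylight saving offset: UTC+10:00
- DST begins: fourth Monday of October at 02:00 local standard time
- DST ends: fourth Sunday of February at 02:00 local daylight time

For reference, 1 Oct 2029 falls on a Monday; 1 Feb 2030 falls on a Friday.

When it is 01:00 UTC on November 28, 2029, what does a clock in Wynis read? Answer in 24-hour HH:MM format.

1 October 2029 is a Monday, so the first Monday is October 1 and the fourth is October 22.
1 February 2030 is a Friday, so the first Sunday is February 3 and the fourth is February 24.
At the standard offset (UTC+09:00), 01:00 UTC + 9h = 10:00 Wynis standard time.
The standard-time date in Wynis, November 28, 2029, falls between 22 October 2029 and 24 February 2030, so daylight saving is in effect and Wynis is at UTC+10:00.
01:00 UTC + 10h = 11:00 local.

11:00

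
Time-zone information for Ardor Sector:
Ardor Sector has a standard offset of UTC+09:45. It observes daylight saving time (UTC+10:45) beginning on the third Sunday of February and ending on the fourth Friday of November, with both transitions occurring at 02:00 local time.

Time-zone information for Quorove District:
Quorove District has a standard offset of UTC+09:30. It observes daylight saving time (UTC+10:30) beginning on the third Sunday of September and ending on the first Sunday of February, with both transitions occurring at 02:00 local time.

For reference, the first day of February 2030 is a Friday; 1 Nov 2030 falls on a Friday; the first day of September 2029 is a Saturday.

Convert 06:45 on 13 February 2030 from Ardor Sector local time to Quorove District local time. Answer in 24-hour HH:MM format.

1 February 2030 is a Friday, so the first Sunday is February 3 and the third is February 17.
1 November 2030 is a Friday, so the first Friday is November 1 and the fourth is November 22.
13 February 2030 does not fall between 17 February and 22 November, so daylight saving is not in effect and Ardor Sector is at UTC+09:45.
06:45 Ardor Sector − 9h45m = 21:00 UTC (rolling into the previous day, 12 February 2030).
1 September 2029 is a Saturday, so the first Sunday is September 2 and the third is September 16.
1 February 2030 is a Friday, so the first Sunday is February 3.
At the standard offset (UTC+09:30), 21:00 UTC + 9h30m = 06:30 Quorove District standard time (rolling into the next day, 13 February 2030).
The standard-time date in Quorove District, 13 February 2030, is outside the daylight-saving period (16 September 2029 – 3 February 2030), so Quorove District is on standard time, UTC+09:30.
21:00 UTC + 9h30m = 06:30 Quorove District (rolling into the next day, 13 February 2030).

06:30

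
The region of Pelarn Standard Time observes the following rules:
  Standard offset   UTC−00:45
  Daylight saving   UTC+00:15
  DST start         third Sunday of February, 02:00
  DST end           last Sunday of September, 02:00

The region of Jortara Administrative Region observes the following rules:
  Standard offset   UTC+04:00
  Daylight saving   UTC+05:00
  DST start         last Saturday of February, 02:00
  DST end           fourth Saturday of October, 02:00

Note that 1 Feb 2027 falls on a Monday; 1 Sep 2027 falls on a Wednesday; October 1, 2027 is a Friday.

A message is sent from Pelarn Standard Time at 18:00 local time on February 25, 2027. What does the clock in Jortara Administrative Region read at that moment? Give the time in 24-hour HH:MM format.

21:45

1 February 2027 is a Monday, so the first Sunday is February 7 and the third is February 21.
1 September 2027 is a Wednesday, so Sundays fall on 5, 12, 19, 26; the last is September 26.
Daylight saving runs 21 February – 26 September; February 25, 2027 is inside that window, so Pelarn Standard Time is at UTC+00:15.
18:00 Pelarn Standard Time − 0h15m = 17:45 UTC.
1 February 2027 is a Monday, so Saturdays fall on 6, 13, 20, 27; the last is February 27.
1 October 2027 is a Friday, so the first Saturday is October 2 and the fourth is October 23.
At the standard offset (UTC+04:00), 17:45 UTC + 4h = 21:45 Jortara Administrative Region standard time.
The standard-time date in Jortara Administrative Region, February 25, 2027, is outside the daylight-saving period (27 February – 23 October), so Jortara Administrative Region is on standard time, UTC+04:00.
17:45 UTC + 4h = 21:45 Jortara Administrative Region.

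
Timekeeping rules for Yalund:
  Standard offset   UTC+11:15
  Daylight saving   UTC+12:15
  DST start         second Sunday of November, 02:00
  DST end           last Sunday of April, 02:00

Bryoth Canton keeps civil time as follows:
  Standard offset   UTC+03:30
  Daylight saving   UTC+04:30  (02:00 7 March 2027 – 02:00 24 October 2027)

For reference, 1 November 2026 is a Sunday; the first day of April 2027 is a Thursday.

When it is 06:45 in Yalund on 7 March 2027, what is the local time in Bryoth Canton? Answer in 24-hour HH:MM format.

22:00

1 November 2026 is a Sunday, so the first Sunday is November 1 and the second is November 8.
1 April 2027 is a Thursday, so Sundays fall on 4, 11, 18, 25; the last is April 25.
7 March 2027 lies within the daylight-saving period (8 November 2026 – 25 April 2027), so Yalund is on daylight time, UTC+12:15.
06:45 Yalund − 12h15m = 18:30 UTC (rolling into the previous day, 6 March 2027).
At the standard offset (UTC+03:30), 18:30 UTC + 3h30m = 22:00 Bryoth Canton standard time.
The standard-time date in Bryoth Canton, 6 March 2027, does not fall between 7 March and 24 October, so daylight saving is not in effect and Bryoth Canton is at UTC+03:30.
18:30 UTC + 3h30m = 22:00 Bryoth Canton.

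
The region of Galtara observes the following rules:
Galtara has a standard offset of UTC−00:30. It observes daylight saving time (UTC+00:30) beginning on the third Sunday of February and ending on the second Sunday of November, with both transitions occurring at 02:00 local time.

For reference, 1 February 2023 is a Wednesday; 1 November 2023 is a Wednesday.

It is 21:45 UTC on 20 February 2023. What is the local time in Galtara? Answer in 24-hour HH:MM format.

1 February 2023 is a Wednesday, so the first Sunday is February 5 and the third is February 19.
1 November 2023 is a Wednesday, so the first Sunday is November 5 and the second is November 12.
At the standard offset (UTC−00:30), 21:45 UTC − 0h30m = 21:15 Galtara standard time.
The standard-time date in Galtara, 20 February 2023, falls between 19 February and 12 November, so daylight saving is in effect and Galtara is at UTC+00:30.
21:45 UTC + 0h30m = 22:15 local.

22:15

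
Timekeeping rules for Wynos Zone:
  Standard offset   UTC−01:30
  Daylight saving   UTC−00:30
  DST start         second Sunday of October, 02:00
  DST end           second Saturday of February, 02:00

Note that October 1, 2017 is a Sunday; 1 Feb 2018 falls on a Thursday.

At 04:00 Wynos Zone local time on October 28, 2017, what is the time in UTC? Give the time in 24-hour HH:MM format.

04:30

1 October 2017 is a Sunday, so the first Sunday is October 1 and the second is October 8.
1 February 2018 is a Thursday, so the first Saturday is February 3 and the second is February 10.
Daylight saving runs 8 October 2017 – 10 February 2018; October 28, 2017 is inside that window, so Wynos Zone is at UTC−00:30.
04:00 local + 0h30m = 04:30 UTC.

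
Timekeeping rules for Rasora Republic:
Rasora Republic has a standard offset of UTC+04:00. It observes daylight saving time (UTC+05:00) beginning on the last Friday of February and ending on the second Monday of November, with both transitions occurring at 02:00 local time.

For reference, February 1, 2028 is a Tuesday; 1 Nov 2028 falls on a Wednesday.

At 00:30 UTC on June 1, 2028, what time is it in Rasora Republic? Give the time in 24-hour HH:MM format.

1 February 2028 is a Tuesday, so Fridays fall on 4, 11, 18, 25; the last is February 25.
1 November 2028 is a Wednesday, so the first Monday is November 6 and the second is November 13.
At the standard offset (UTC+04:00), 00:30 UTC + 4h = 04:30 Rasora Republic standard time.
The standard-time date in Rasora Republic, June 1, 2028, lies within the daylight-saving period (25 February – 13 November), so Rasora Republic is on daylight time, UTC+05:00.
00:30 UTC + 5h = 05:30 local.

05:30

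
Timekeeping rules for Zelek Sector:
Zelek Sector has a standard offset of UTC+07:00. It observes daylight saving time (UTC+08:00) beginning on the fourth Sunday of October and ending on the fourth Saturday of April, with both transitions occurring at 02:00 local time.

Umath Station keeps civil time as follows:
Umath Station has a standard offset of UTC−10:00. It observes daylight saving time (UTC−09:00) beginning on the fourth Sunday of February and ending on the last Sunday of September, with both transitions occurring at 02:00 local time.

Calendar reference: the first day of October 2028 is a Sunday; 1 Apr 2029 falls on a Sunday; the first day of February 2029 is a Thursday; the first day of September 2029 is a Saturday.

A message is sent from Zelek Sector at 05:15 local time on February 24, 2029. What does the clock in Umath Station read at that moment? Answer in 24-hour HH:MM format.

11:15

1 October 2028 is a Sunday, so the first Sunday is October 1 and the fourth is October 22.
1 April 2029 is a Sunday, so the first Saturday is April 7 and the fourth is April 28.
February 24, 2029 falls between 22 October 2028 and 28 April 2029, so daylight saving is in effect and Zelek Sector is at UTC+08:00.
05:15 Zelek Sector − 8h = 21:15 UTC (rolling into the previous day, 23 February 2029).
1 February 2029 is a Thursday, so the first Sunday is February 4 and the fourth is February 25.
1 September 2029 is a Saturday, so Sundays fall on 2, 9, 16, 23, 30; the last is September 30.
At the standard offset (UTC−10:00), 21:15 UTC − 10h = 11:15 Umath Station standard time.
The standard-time date in Umath Station, February 23, 2029, is outside the daylight-saving period (25 February – 30 September), so Umath Station is on standard time, UTC−10:00.
21:15 UTC − 10h = 11:15 Umath Station.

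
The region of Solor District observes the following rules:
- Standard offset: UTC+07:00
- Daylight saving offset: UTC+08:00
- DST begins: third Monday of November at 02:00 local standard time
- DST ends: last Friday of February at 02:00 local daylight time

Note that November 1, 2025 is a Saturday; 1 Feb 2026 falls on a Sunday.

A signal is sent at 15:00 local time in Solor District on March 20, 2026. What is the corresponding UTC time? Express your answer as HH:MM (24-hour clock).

08:00

1 November 2025 is a Saturday, so the first Monday is November 3 and the third is November 17.
1 February 2026 is a Sunday, so Fridays fall on 6, 13, 20, 27; the last is February 27.
March 20, 2026 is outside the daylight-saving period (17 November 2025 – 27 February 2026), so Solor District is on standard time, UTC+07:00.
15:00 local − 7h = 08:00 UTC.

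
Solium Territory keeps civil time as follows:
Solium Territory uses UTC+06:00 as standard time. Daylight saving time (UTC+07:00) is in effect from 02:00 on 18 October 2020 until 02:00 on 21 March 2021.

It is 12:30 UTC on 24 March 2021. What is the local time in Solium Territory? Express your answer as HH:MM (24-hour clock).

At the standard offset (UTC+06:00), 12:30 UTC + 6h = 18:30 Solium Territory standard time.
Daylight saving runs 18 October 2020 – 21 March 2021; the standard-time date in Solium Territory, 24 March 2021, is outside that window, so Solium Territory is on standard time at UTC+06:00.
12:30 UTC + 6h = 18:30 local.

18:30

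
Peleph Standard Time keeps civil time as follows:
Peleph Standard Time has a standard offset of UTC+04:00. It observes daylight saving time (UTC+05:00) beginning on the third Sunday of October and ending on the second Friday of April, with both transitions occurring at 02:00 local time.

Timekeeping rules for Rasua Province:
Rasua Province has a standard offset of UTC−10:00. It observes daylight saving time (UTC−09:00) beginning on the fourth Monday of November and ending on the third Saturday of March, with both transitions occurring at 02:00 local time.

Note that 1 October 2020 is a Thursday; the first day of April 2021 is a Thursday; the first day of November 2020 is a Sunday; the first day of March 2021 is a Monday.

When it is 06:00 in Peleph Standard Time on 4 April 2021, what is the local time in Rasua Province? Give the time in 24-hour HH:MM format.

1 October 2020 is a Thursday, so the first Sunday is October 4 and the third is October 18.
1 April 2021 is a Thursday, so the first Friday is April 2 and the second is April 9.
Daylight saving runs 18 October 2020 – 9 April 2021; 4 April 2021 is inside that window, so Peleph Standard Time is at UTC+05:00.
06:00 Peleph Standard Time − 5h = 01:00 UTC.
1 November 2020 is a Sunday, so the first Monday is November 2 and the fourth is November 23.
1 March 2021 is a Monday, so the first Saturday is March 6 and the third is March 20.
At the standard offset (UTC−10:00), 01:00 UTC − 10h = 15:00 Rasua Province standard time (rolling into the previous day, 3 April 2021).
The standard-time date in Rasua Province, 3 April 2021, does not fall between 23 November 2020 and 20 March 2021, so daylight saving is not in effect and Rasua Province is at UTC−10:00.
01:00 UTC − 10h = 15:00 Rasua Province (rolling into the previous day, 3 April 2021).

15:00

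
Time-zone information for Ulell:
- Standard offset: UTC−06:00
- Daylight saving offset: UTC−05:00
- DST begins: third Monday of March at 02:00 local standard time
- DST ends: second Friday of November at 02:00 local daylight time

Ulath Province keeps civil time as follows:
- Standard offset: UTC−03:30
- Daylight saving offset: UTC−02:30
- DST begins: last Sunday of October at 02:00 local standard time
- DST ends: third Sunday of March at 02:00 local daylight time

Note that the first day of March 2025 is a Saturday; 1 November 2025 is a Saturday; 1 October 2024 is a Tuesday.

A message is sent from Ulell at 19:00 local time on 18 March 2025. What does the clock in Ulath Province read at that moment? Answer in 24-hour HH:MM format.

20:30

1 March 2025 is a Saturday, so the first Monday is March 3 and the third is March 17.
1 November 2025 is a Saturday, so the first Friday is November 7 and the second is November 14.
Daylight saving runs 17 March – 14 November; 18 March 2025 is inside that window, so Ulell is at UTC−05:00.
19:00 Ulell + 5h = 00:00 UTC (rolling into the next day, 19 March 2025).
1 October 2024 is a Tuesday, so Sundays fall on 6, 13, 20, 27; the last is October 27.
1 March 2025 is a Saturday, so the first Sunday is March 2 and the third is March 16.
At the standard offset (UTC−03:30), 00:00 UTC − 3h30m = 20:30 Ulath Province standard time (rolling into the previous day, 18 March 2025).
The standard-time date in Ulath Province, 18 March 2025, is outside the daylight-saving period (27 October 2024 – 16 March 2025), so Ulath Province is on standard time, UTC−03:30.
00:00 UTC − 3h30m = 20:30 Ulath Province (rolling into the previous day, 18 March 2025).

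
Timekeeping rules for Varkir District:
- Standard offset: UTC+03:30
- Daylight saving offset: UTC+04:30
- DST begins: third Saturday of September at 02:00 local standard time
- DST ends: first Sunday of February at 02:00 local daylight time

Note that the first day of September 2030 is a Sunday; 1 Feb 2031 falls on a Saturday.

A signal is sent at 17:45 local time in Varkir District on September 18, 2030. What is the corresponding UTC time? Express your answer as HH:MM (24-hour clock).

14:15

1 September 2030 is a Sunday, so the first Saturday is September 7 and the third is September 21.
1 February 2031 is a Saturday, so the first Sunday is February 2.
September 18, 2030 is outside the daylight-saving period (21 September 2030 – 2 February 2031), so Varkir District is on standard time, UTC+03:30.
17:45 local − 3h30m = 14:15 UTC.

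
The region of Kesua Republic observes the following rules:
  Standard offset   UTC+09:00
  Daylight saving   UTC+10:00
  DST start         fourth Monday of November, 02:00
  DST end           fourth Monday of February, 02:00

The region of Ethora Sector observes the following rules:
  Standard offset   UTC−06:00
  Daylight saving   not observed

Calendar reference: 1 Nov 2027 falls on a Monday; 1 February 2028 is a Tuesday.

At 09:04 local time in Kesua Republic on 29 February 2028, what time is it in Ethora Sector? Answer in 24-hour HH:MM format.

1 November 2027 is a Monday, so the first Monday is November 1 and the fourth is November 22.
1 February 2028 is a Tuesday, so the first Monday is February 7 and the fourth is February 28.
29 February 2028 does not fall between 22 November 2027 and 28 February 2028, so daylight saving is not in effect and Kesua Republic is at UTC+09:00.
09:04 Kesua Republic − 9h = 00:04 UTC.
Ethora Sector stays on UTC−06:00 all year.
00:04 UTC − 6h = 18:04 Ethora Sector (rolling into the previous day, 28 February 2028).

18:04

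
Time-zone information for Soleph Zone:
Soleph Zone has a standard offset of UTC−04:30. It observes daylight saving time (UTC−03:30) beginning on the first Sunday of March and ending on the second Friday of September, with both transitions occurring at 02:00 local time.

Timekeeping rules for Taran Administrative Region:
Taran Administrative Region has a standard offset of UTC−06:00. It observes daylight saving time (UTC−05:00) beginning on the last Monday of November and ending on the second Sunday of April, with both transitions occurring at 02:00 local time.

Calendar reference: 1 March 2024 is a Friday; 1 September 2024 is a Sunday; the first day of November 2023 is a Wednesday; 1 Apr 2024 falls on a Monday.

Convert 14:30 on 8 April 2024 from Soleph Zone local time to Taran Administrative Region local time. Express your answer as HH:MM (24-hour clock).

1 March 2024 is a Friday, so the first Sunday is March 3.
1 September 2024 is a Sunday, so the first Friday is September 6 and the second is September 13.
8 April 2024 lies within the daylight-saving period (3 March – 13 September), so Soleph Zone is on daylight time, UTC−03:30.
14:30 Soleph Zone + 3h30m = 18:00 UTC.
1 November 2023 is a Wednesday, so Mondays fall on 6, 13, 20, 27; the last is November 27.
1 April 2024 is a Monday, so the first Sunday is April 7 and the second is April 14.
At the standard offset (UTC−06:00), 18:00 UTC − 6h = 12:00 Taran Administrative Region standard time.
The standard-time date in Taran Administrative Region, 8 April 2024, lies within the daylight-saving period (27 November 2023 – 14 April 2024), so Taran Administrative Region is on daylight time, UTC−05:00.
18:00 UTC − 5h = 13:00 Taran Administrative Region.

13:00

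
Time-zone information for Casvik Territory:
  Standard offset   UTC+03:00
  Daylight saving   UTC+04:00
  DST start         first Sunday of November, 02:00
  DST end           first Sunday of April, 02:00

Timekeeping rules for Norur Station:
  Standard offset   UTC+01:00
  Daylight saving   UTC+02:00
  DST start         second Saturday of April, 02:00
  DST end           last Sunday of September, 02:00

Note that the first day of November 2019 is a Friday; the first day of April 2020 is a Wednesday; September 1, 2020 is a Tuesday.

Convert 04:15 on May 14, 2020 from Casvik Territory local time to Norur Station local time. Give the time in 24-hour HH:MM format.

1 November 2019 is a Friday, so the first Sunday is November 3.
1 April 2020 is a Wednesday, so the first Sunday is April 5.
Daylight saving runs 3 November 2019 – 5 April 2020; May 14, 2020 is outside that window, so Casvik Territory is on standard time at UTC+03:00.
04:15 Casvik Territory − 3h = 01:15 UTC.
1 April 2020 is a Wednesday, so the first Saturday is April 4 and the second is April 11.
1 September 2020 is a Tuesday, so Sundays fall on 6, 13, 20, 27; the last is September 27.
At the standard offset (UTC+01:00), 01:15 UTC + 1h = 02:15 Norur Station standard time.
Daylight saving runs 11 April – 27 September; the standard-time date in Norur Station, May 14, 2020, is inside that window, so Norur Station is at UTC+02:00.
01:15 UTC + 2h = 03:15 Norur Station.

03:15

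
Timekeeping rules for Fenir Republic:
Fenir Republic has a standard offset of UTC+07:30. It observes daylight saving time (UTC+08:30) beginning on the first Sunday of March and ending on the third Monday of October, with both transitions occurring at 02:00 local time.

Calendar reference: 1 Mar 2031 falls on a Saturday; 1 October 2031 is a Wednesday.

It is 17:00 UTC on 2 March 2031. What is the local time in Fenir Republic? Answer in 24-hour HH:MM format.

1 March 2031 is a Saturday, so the first Sunday is March 2.
1 October 2031 is a Wednesday, so the first Monday is October 6 and the third is October 20.
At the standard offset (UTC+07:30), 17:00 UTC + 7h30m = 00:30 Fenir Republic standard time (rolling into the next day, 3 March 2031).
The standard-time date in Fenir Republic, 3 March 2031, falls between 2 March and 20 October, so daylight saving is in effect and Fenir Republic is at UTC+08:30.
17:00 UTC + 8h30m = 01:30 local (rolling into the next day, 3 March 2031).

01:30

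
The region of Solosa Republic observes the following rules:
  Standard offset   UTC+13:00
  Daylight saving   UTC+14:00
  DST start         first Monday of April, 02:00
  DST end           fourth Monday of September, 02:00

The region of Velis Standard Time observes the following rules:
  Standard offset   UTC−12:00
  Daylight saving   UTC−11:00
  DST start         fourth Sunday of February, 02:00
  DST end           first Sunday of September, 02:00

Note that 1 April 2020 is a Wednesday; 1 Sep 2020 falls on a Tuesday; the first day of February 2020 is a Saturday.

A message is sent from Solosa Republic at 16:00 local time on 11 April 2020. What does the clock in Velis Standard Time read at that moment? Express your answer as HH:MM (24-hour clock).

15:00

1 April 2020 is a Wednesday, so the first Monday is April 6.
1 September 2020 is a Tuesday, so the first Monday is September 7 and the fourth is September 28.
11 April 2020 lies within the daylight-saving period (6 April – 28 September), so Solosa Republic is on daylight time, UTC+14:00.
16:00 Solosa Republic − 14h = 02:00 UTC.
1 February 2020 is a Saturday, so the first Sunday is February 2 and the fourth is February 23.
1 September 2020 is a Tuesday, so the first Sunday is September 6.
At the standard offset (UTC−12:00), 02:00 UTC − 12h = 14:00 Velis Standard Time standard time (rolling into the previous day, 10 April 2020).
The standard-time date in Velis Standard Time, 10 April 2020, lies within the daylight-saving period (23 February – 6 September), so Velis Standard Time is on daylight time, UTC−11:00.
02:00 UTC − 11h = 15:00 Velis Standard Time (rolling into the previous day, 10 April 2020).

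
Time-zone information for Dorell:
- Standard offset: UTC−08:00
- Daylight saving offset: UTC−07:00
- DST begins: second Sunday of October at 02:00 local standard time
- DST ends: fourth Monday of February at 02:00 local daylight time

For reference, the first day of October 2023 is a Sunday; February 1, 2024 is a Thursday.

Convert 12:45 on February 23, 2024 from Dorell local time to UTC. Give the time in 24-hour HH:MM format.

1 October 2023 is a Sunday, so the first Sunday is October 1 and the second is October 8.
1 February 2024 is a Thursday, so the first Monday is February 5 and the fourth is February 26.
Daylight saving runs 8 October 2023 – 26 February 2024; February 23, 2024 is inside that window, so Dorell is at UTC−07:00.
12:45 local + 7h = 19:45 UTC.

19:45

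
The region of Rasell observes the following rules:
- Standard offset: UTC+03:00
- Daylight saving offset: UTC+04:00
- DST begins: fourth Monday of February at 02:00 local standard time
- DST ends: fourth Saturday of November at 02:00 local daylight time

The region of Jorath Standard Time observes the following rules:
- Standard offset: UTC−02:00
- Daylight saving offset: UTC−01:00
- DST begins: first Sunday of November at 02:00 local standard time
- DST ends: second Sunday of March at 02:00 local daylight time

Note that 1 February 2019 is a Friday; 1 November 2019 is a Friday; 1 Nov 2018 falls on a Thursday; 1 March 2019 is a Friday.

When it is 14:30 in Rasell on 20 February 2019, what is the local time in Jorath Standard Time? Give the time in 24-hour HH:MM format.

10:30

1 February 2019 is a Friday, so the first Monday is February 4 and the fourth is February 25.
1 November 2019 is a Friday, so the first Saturday is November 2 and the fourth is November 23.
20 February 2019 is outside the daylight-saving period (25 February – 23 November), so Rasell is on standard time, UTC+03:00.
14:30 Rasell − 3h = 11:30 UTC.
1 November 2018 is a Thursday, so the first Sunday is November 4.
1 March 2019 is a Friday, so the first Sunday is March 3 and the second is March 10.
At the standard offset (UTC−02:00), 11:30 UTC − 2h = 09:30 Jorath Standard Time standard time.
The standard-time date in Jorath Standard Time, 20 February 2019, lies within the daylight-saving period (4 November 2018 – 10 March 2019), so Jorath Standard Time is on daylight time, UTC−01:00.
11:30 UTC − 1h = 10:30 Jorath Standard Time.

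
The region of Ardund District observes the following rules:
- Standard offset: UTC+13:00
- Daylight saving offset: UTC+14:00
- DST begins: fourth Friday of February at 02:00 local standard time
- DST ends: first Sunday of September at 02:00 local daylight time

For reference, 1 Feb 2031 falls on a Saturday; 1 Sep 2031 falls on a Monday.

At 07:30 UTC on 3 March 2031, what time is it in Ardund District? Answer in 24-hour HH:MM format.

1 February 2031 is a Saturday, so the first Friday is February 7 and the fourth is February 28.
1 September 2031 is a Monday, so the first Sunday is September 7.
At the standard offset (UTC+13:00), 07:30 UTC + 13h = 20:30 Ardund District standard time.
The standard-time date in Ardund District, 3 March 2031, lies within the daylight-saving period (28 February – 7 September), so Ardund District is on daylight time, UTC+14:00.
07:30 UTC + 14h = 21:30 local.

21:30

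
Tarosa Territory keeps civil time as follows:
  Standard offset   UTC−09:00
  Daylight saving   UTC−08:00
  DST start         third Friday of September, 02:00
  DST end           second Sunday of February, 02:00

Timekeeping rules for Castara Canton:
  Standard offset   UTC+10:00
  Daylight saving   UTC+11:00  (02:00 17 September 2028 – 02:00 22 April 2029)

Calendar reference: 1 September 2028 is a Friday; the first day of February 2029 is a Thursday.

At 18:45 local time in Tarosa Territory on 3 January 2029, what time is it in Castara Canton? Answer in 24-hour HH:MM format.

13:45

1 September 2028 is a Friday, so the first Friday is September 1 and the third is September 15.
1 February 2029 is a Thursday, so the first Sunday is February 4 and the second is February 11.
3 January 2029 lies within the daylight-saving period (15 September 2028 – 11 February 2029), so Tarosa Territory is on daylight time, UTC−08:00.
18:45 Tarosa Territory + 8h = 02:45 UTC (rolling into the next day, 4 January 2029).
At the standard offset (UTC+10:00), 02:45 UTC + 10h = 12:45 Castara Canton standard time.
Daylight saving runs 17 September 2028 – 22 April 2029; the standard-time date in Castara Canton, 4 January 2029, is inside that window, so Castara Canton is at UTC+11:00.
02:45 UTC + 11h = 13:45 Castara Canton.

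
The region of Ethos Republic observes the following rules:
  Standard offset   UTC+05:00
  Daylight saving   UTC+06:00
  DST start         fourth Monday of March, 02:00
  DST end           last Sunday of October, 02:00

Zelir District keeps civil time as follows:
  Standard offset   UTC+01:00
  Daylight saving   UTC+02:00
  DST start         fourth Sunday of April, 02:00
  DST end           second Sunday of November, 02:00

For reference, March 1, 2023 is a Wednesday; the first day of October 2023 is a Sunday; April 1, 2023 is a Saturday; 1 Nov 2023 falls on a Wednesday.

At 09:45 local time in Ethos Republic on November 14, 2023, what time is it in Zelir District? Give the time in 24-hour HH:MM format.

05:45

1 March 2023 is a Wednesday, so the first Monday is March 6 and the fourth is March 27.
1 October 2023 is a Sunday, so Sundays fall on 1, 8, 15, 22, 29; the last is October 29.
November 14, 2023 does not fall between 27 March and 29 October, so daylight saving is not in effect and Ethos Republic is at UTC+05:00.
09:45 Ethos Republic − 5h = 04:45 UTC.
1 April 2023 is a Saturday, so the first Sunday is April 2 and the fourth is April 23.
1 November 2023 is a Wednesday, so the first Sunday is November 5 and the second is November 12.
At the standard offset (UTC+01:00), 04:45 UTC + 1h = 05:45 Zelir District standard time.
Daylight saving runs 23 April – 12 November; the standard-time date in Zelir District, November 14, 2023, is outside that window, so Zelir District is on standard time at UTC+01:00.
04:45 UTC + 1h = 05:45 Zelir District.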